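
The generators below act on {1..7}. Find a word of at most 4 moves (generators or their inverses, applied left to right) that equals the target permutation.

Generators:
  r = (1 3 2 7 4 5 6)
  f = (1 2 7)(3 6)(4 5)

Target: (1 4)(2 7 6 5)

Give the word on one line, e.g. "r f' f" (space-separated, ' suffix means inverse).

  after r': (1 6 5 4 7 2 3)
  after r': (1 5 7 3 6 4 2)
  after f': (1 4)(2 7 6 5)

r' r' f'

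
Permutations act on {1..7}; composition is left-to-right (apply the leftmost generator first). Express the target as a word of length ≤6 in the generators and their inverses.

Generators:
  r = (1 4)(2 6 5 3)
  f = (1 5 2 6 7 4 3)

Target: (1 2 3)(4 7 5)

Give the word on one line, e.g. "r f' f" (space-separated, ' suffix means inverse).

f' r' r' r'

  after f': (1 3 4 7 6 2 5)
  after r': (1 5 4 7 2 6 3)
  after r': (1 6 5)(3 4 7)
  after r': (1 2 3)(4 7 5)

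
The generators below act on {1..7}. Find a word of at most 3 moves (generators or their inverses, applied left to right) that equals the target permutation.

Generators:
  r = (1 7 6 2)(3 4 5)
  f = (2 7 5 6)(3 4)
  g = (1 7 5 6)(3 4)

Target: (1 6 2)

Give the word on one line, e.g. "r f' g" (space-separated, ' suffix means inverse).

f g'

  after f: (2 7 5 6)(3 4)
  after g': (1 6 2)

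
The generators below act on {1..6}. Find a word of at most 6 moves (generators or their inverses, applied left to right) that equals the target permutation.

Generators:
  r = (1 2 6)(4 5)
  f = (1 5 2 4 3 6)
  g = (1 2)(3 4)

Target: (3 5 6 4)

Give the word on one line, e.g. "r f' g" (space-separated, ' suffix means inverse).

  after f: (1 5 2 4 3 6)
  after r': (1 4 3 2 5)
  after f': (1 2)(3 5 6)
  after g: (3 5 6 4)

f r' f' g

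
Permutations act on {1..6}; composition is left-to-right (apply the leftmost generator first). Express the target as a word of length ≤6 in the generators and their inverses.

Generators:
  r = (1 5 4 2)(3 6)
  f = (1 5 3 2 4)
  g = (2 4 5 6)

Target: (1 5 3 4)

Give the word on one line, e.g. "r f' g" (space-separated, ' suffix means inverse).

  after r': (1 2 4 5)(3 6)
  after g': (1 6 3 5)
  after r': (1 3)(2 4 5)
  after f': (1 5 3 4)

r' g' r' f'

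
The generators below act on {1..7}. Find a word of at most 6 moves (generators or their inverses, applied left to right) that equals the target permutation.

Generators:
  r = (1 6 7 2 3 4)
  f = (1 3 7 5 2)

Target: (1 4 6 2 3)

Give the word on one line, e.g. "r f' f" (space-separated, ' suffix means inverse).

f r' f r'

  after f: (1 3 7 5 2)
  after r': (1 2 4 3 6)(5 7)
  after f: (2 4 7)(3 6)
  after r': (1 4 6 2 3)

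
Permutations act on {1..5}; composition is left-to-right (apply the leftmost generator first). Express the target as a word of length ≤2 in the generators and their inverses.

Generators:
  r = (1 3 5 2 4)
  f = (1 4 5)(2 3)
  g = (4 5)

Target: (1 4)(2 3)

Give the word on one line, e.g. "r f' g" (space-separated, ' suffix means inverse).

  after g': (4 5)
  after f: (1 4)(2 3)

g' f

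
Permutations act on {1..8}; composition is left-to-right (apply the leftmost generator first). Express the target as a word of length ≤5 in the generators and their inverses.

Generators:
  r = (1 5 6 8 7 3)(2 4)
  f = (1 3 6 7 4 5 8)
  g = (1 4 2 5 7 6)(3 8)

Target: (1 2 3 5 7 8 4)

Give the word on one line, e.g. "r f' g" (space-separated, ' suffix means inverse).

  after r: (1 5 6 8 7 3)(2 4)
  after g': (1 2)(3 6)(5 7 8)
  after f': (1 2 8 4 7 5 6)
  after r: (1 4 3)(2 7 6 5 8)
  after r: (1 2 3 5 7 8 4)

r g' f' r r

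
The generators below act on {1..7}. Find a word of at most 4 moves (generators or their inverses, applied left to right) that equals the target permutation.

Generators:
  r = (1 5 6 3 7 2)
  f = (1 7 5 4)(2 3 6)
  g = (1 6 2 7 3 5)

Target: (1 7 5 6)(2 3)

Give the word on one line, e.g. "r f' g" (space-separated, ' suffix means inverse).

r' g

  after r': (1 2 7 3 6 5)
  after g: (1 7 5 6)(2 3)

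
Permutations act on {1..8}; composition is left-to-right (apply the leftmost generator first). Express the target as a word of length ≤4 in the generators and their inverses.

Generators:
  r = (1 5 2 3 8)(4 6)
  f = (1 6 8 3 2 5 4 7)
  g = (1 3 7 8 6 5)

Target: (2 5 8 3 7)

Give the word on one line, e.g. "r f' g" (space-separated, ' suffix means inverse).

f' g f' f'

  after f': (1 7 4 5 2 3 8 6)
  after g: (1 8 5 2 7 4)(3 6)
  after f': (1 6 8 2 4 7 5 3)
  after f': (2 5 8 3 7)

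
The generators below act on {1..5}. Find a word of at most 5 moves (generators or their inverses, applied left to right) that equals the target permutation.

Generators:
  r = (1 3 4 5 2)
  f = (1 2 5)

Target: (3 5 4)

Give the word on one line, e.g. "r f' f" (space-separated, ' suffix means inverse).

f r f r

  after f: (1 2 5)
  after r: (3 4 5)
  after f: (1 2 5 3 4)
  after r: (3 5 4)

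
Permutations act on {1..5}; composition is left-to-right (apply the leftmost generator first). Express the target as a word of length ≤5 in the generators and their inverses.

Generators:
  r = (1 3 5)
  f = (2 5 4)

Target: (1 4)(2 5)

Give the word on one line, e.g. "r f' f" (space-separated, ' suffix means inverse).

  after f: (2 5 4)
  after r: (1 3 5 4 2)
  after r: (1 5 4 2 3)
  after f: (1 4 5 2 3)
  after r: (1 4)(2 5)

f r r f r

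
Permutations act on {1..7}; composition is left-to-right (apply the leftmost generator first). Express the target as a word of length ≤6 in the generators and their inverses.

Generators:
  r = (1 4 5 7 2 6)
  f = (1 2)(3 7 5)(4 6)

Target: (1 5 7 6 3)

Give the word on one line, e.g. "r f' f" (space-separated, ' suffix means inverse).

f' r' f' r' f'

  after f': (1 2)(3 5 7)(4 6)
  after r': (1 7 3 4 2 6)
  after f': (1 3 6 2 4)(5 7)
  after r': (1 3 2)(4 6 7)
  after f': (1 5 7 6 3)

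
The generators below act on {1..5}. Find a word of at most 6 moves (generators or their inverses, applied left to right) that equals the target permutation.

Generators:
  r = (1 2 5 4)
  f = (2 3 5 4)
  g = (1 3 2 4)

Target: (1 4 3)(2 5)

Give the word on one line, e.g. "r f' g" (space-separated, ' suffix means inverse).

  after r: (1 2 5 4)
  after f: (1 3 5 2 4)
  after g: (1 2)(3 5 4)
  after r: (1 5)(3 4)
  after r: (1 4 3)(2 5)

r f g r r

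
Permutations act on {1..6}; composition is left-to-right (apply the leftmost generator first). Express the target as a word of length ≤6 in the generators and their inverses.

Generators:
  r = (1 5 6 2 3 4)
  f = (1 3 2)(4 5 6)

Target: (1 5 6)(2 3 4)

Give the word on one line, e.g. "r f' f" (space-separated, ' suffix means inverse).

f f r r f

  after f: (1 3 2)(4 5 6)
  after f: (1 2 3)(4 6 5)
  after r: (1 3 5)(2 4)
  after r: (1 4 3 6 2)
  after f: (1 5 6)(2 3 4)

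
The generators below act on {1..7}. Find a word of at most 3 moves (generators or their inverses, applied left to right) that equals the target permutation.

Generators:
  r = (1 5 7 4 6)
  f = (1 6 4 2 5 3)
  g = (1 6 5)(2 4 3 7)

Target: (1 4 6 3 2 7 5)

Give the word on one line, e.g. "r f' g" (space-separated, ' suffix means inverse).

  after r: (1 5 7 4 6)
  after g': (1 6 5 3 4)(2 7)
  after f: (1 4 6 3 2 7 5)

r g' f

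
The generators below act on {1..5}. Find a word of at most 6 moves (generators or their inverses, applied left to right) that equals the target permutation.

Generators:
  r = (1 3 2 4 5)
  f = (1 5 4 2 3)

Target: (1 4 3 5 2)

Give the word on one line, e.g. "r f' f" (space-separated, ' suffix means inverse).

  after f: (1 5 4 2 3)
  after f: (1 4 3 5 2)
  after f: (1 2 5 3 4)
  after r: (1 4 3 5 2)

f f f r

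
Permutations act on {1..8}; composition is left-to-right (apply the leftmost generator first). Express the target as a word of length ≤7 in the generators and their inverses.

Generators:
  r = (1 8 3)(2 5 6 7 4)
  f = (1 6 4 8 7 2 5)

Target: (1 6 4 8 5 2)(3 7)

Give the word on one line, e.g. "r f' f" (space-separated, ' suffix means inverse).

f f f r' f

  after f: (1 6 4 8 7 2 5)
  after f: (1 4 7 5 6 8 2)
  after f: (1 8 5 4 2 6 7)
  after r': (2 5 7 3 8)
  after f: (1 6 4 8 5 2)(3 7)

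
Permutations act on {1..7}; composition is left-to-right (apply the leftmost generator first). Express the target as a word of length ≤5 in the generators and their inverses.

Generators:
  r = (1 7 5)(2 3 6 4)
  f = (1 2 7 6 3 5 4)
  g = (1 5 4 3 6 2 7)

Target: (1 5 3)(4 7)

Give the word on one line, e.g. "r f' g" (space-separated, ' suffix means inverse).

f r g f f

  after f: (1 2 7 6 3 5 4)
  after r: (1 3)(2 5)(4 7)
  after g: (1 6 2 4)(3 5 7)
  after f: (1 3 4 2)(5 6 7)
  after f: (1 5 3)(4 7)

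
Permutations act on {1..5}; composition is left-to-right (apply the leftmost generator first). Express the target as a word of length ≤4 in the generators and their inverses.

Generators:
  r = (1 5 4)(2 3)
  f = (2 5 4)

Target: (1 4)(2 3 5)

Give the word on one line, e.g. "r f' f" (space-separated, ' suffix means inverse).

r f' f'

  after r: (1 5 4)(2 3)
  after f': (1 2 3 4)
  after f': (1 4)(2 3 5)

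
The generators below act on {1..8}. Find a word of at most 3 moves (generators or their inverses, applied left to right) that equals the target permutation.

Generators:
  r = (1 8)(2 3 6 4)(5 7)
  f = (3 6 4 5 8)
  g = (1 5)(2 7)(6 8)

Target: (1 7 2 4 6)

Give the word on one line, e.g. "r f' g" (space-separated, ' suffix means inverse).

r' f' r

  after r': (1 8)(2 4 6 3)(5 7)
  after f': (1 5 7 4 3 2 6 8)
  after r: (1 7 2 4 6)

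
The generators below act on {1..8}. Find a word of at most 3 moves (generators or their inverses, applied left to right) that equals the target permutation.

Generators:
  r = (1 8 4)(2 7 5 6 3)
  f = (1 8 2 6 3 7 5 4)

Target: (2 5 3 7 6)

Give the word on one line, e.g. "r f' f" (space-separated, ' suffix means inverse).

r' r' r'

  after r': (1 4 8)(2 3 6 5 7)
  after r': (1 8 4)(2 6 7 3 5)
  after r': (2 5 3 7 6)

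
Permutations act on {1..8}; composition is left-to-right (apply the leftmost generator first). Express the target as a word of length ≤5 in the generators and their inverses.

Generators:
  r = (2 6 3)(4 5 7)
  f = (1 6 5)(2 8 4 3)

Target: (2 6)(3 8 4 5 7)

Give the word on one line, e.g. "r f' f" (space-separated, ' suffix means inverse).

  after r: (2 6 3)(4 5 7)
  after f': (1 5 7 8 2)(4 6)
  after f': (1 6 8 3 4)(2 5 7)
  after f': (2 6)(3 8 4 5 7)

r f' f' f'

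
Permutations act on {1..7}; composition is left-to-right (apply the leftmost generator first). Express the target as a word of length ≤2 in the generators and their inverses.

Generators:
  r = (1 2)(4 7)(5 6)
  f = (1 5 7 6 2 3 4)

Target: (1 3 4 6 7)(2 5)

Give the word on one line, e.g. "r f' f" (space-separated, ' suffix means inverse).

r' f

  after r': (1 2)(4 7)(5 6)
  after f: (1 3 4 6 7)(2 5)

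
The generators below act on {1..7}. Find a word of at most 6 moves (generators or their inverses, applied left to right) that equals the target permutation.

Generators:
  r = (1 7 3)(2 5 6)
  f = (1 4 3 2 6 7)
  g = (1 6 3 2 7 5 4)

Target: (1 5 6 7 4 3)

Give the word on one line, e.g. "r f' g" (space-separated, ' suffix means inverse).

r' r' f' r'

  after r': (1 3 7)(2 6 5)
  after r': (1 7 3)(2 5 6)
  after f': (1 6 3 7 4)(2 5)
  after r': (1 5 6 7 4 3)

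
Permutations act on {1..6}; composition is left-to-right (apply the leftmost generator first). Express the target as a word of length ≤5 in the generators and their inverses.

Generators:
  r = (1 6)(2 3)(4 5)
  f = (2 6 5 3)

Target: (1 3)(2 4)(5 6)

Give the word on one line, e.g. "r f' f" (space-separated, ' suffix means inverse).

f' f' r f f

  after f': (2 3 5 6)
  after f': (2 5)(3 6)
  after r: (1 6 2 4 5 3)
  after f: (1 5 2 4 3)
  after f: (1 3)(2 4)(5 6)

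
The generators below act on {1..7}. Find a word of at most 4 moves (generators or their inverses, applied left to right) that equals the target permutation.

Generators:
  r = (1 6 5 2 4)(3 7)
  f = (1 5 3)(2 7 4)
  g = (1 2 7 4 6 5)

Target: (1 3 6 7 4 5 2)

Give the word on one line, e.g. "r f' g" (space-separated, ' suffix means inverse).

  after g': (1 5 6 4 7 2)
  after f': (2 3 5 6 7 4)
  after g': (1 5 4)(2 3 6)
  after f: (1 3 6 7 4 5 2)

g' f' g' f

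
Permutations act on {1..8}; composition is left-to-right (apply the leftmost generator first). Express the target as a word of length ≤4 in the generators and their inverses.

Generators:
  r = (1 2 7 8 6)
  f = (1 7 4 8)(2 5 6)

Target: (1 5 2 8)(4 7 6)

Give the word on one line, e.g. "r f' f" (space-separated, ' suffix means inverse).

  after r': (1 6 8 7 2)
  after f': (1 5 2 8)(4 7 6)

r' f'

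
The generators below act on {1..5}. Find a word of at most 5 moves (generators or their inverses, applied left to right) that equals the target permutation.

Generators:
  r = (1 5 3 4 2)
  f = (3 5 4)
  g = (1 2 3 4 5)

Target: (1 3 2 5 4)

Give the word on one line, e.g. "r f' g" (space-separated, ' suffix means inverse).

  after r': (1 2 4 3 5)
  after g': (2 3 4)
  after r: (1 5 3 2 4)
  after f': (1 3 2 5 4)

r' g' r f'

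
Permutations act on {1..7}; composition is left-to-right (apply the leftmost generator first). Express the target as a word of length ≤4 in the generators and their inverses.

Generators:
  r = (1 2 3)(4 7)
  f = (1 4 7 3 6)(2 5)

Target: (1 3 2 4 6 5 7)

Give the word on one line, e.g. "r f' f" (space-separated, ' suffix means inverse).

  after r': (1 3 2)(4 7)
  after f: (1 6)(2 4 3 5)
  after r: (1 6 2 7 4)(3 5)
  after f': (1 3 2 4 6 5 7)

r' f r f'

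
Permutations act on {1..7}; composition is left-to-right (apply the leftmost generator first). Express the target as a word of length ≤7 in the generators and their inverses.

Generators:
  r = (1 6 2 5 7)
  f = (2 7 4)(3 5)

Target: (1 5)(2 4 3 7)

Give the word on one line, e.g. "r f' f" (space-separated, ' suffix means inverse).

  after r': (1 7 5 2 6)
  after r': (1 5 6 7 2)
  after f': (1 3 5 6 2)(4 7)
  after r': (1 3 2 7 4 5)
  after f: (1 5)(2 4 3 7)

r' r' f' r' f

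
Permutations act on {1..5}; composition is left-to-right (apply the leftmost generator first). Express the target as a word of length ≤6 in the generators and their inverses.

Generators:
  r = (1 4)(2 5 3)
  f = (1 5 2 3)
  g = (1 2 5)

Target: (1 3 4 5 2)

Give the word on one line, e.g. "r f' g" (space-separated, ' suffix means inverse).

g' r f f r

  after g': (1 5 2)
  after r: (1 3 2 4)
  after f: (2 4 5)
  after f: (1 5 3)(2 4)
  after r: (1 3 4 5 2)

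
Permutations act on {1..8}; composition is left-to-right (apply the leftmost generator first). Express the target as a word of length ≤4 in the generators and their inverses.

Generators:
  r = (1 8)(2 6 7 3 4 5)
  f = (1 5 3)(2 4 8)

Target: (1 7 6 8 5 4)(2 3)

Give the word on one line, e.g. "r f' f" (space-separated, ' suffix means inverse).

f' r' f'

  after f': (1 3 5)(2 8 4)
  after r': (1 7 6 2)(3 4 5 8)
  after f': (1 7 6 8 5 4)(2 3)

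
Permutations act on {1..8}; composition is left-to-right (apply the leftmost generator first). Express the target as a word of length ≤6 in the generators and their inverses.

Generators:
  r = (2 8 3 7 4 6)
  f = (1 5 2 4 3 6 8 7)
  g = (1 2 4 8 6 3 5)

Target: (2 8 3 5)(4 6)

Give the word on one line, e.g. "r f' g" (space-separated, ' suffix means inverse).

  after g: (1 2 4 8 6 3 5)
  after r': (1 6 8 4 2 7 3 5)
  after g: (1 3)(2 7 5)
  after g: (1 5 4 8 6 3 2 7)
  after f': (2 8 3 5)(4 6)

g r' g g f'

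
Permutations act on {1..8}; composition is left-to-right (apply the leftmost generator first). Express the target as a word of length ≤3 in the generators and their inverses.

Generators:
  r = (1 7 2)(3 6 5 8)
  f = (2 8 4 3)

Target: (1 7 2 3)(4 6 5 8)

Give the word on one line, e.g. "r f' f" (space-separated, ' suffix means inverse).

  after f: (2 8 4 3)
  after r: (1 7 2 3)(4 6 5 8)

f r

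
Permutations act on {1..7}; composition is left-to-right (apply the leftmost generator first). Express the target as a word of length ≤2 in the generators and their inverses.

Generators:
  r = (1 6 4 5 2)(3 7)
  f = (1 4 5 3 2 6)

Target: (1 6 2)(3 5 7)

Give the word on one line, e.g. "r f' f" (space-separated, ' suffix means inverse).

  after f: (1 4 5 3 2 6)
  after r': (1 6 2)(3 5 7)

f r'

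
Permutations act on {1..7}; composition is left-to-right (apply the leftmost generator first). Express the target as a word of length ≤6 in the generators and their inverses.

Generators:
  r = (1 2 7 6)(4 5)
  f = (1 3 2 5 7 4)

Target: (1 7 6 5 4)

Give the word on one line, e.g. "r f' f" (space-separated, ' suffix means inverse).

  after f': (1 4 7 5 2 3)
  after r: (1 5 7 4 6)(2 3)
  after f': (1 2)(4 6)
  after r: (1 7 6 5 4)

f' r f' r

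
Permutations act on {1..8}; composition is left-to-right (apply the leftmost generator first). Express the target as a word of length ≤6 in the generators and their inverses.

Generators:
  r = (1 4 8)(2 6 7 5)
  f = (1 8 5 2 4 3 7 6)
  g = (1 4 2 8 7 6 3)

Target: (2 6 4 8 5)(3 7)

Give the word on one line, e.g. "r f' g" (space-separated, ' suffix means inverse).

  after g: (1 4 2 8 7 6 3)
  after f: (1 3 8 6 7)(2 5)
  after g: (2 5 8 3 7 4)
  after f: (1 8 7 3 6)
  after r: (2 6 4 8 5)(3 7)

g f g f r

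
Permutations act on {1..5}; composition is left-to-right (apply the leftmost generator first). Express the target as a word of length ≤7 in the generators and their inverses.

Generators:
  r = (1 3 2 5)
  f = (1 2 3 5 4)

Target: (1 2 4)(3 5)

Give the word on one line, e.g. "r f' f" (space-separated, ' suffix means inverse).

r' f f r' r'

  after r': (1 5 2 3)
  after f: (1 4)(2 5 3)
  after f: (2 4)
  after r': (1 5 2 4 3)
  after r': (1 2 4)(3 5)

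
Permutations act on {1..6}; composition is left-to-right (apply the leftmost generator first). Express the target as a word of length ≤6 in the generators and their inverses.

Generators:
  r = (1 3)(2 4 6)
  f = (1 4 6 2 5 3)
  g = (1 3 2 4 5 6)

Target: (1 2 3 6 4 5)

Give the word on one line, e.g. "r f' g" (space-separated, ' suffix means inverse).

g' r g r r

  after g': (1 6 5 4 2 3)
  after r: (1 2)(5 6)
  after g: (1 4 5)(2 3)
  after r: (1 6 2)(3 4 5)
  after r: (1 2 3 6 4 5)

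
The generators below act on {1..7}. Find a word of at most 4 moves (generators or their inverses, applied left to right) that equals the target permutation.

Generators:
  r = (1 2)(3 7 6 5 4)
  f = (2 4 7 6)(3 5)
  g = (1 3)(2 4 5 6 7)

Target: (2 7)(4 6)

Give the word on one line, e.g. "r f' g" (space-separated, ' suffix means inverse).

  after f: (2 4 7 6)(3 5)
  after f: (2 7)(4 6)

f f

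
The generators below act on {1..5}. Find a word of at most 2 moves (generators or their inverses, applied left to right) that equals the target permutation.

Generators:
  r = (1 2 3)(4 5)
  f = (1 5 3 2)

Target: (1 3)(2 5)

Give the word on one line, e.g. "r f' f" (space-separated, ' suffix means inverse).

  after f': (1 2 3 5)
  after f': (1 3)(2 5)

f' f'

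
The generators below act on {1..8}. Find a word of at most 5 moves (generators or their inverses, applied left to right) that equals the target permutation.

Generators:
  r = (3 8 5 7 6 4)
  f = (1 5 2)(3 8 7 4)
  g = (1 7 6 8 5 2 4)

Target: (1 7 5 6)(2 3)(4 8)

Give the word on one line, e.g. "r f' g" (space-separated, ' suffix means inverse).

  after g': (1 4 2 5 8 6 7)
  after f': (1 7 2)(3 4 5)(6 8)
  after g: (1 6 5 3)(2 7 4)
  after f': (1 6)(2 8 3)(4 5)
  after r': (1 7 5 6)(2 3)(4 8)

g' f' g f' r'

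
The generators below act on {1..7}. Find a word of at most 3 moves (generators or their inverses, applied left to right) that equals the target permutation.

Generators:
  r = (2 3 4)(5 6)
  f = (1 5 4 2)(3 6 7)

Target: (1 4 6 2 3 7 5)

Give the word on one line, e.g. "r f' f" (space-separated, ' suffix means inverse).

  after f': (1 2 4 5)(3 7 6)
  after r': (1 4 6 2 3 7 5)

f' r'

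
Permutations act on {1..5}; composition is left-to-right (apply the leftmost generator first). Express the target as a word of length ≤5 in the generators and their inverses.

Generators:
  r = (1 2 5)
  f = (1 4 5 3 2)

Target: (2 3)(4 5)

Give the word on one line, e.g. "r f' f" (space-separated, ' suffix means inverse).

r f r r r

  after r: (1 2 5)
  after f: (2 3)(4 5)
  after r: (1 2 3 5 4)
  after r: (1 5 4 2 3)
  after r: (2 3)(4 5)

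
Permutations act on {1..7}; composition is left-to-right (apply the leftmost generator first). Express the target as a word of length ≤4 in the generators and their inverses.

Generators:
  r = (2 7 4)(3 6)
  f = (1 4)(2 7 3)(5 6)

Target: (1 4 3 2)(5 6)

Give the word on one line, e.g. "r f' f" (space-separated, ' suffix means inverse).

r r f

  after r: (2 7 4)(3 6)
  after r: (2 4 7)
  after f: (1 4 3 2)(5 6)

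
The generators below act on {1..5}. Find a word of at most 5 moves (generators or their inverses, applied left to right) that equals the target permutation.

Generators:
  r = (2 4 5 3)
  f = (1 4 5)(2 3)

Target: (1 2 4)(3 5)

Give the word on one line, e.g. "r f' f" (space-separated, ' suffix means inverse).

r' f r' f r

  after r': (2 3 5 4)
  after f: (1 4 3)
  after r': (1 2 3)(4 5)
  after f: (1 3 4)
  after r: (1 2 4)(3 5)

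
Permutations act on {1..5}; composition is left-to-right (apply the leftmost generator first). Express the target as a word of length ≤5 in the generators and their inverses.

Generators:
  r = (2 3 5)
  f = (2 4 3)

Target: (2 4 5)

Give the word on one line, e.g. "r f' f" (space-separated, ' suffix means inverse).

r f f r'

  after r: (2 3 5)
  after f: (3 5 4)
  after f: (2 4)(3 5)
  after r': (2 4 5)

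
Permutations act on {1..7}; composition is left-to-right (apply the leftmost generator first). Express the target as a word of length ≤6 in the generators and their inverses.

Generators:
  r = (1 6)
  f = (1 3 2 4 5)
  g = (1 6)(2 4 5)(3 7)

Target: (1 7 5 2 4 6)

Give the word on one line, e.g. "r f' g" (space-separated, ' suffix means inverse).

  after g: (1 6)(2 4 5)(3 7)
  after r: (2 4 5)(3 7)
  after f: (1 3 7 2 5 4)
  after g': (1 7 5 2 4 6)

g r f g'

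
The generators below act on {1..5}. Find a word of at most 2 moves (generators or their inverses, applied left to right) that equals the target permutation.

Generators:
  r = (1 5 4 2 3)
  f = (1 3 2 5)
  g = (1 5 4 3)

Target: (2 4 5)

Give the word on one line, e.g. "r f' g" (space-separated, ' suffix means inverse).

  after f': (1 5 2 3)
  after g': (2 4 5)

f' g'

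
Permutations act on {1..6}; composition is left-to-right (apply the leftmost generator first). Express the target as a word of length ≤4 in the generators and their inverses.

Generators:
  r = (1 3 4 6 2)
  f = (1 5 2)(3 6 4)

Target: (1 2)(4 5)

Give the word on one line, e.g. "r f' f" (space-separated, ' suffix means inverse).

f' r f f

  after f': (1 2 5)(3 4 6)
  after r: (2 5 3 6 4)
  after f: (1 5 6 3 4)
  after f: (1 2)(4 5)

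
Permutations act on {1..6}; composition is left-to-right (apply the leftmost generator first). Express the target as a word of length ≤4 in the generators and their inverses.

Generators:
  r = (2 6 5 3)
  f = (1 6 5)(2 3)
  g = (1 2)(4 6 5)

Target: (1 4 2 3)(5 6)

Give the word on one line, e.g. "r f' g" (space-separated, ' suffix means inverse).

g g f g'

  after g: (1 2)(4 6 5)
  after g: (4 5 6)
  after f: (1 6 4)(2 3)
  after g': (1 4 2 3)(5 6)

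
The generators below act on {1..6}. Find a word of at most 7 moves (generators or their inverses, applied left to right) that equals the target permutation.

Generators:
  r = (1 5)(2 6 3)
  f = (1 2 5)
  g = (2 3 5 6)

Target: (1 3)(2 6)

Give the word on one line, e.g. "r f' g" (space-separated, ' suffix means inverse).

g' f r g g

  after g': (2 6 5 3)
  after f: (1 2 6)(3 5)
  after r: (1 6 5 2 3)
  after g: (1 2 5 3)
  after g: (1 3)(2 6)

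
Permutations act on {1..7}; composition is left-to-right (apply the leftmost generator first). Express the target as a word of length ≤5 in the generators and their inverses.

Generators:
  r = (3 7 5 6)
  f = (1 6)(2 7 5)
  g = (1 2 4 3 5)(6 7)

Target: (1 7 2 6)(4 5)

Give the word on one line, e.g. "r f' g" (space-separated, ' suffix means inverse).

r' r' g' f'

  after r': (3 6 5 7)
  after r': (3 5)(6 7)
  after g': (1 5 4 2)
  after f': (1 7 2 6)(4 5)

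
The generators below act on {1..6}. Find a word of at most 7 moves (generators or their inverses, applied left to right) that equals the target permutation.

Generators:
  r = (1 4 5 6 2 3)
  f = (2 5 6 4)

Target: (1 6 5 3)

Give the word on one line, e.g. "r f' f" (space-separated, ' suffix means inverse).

f' r' f r' r'

  after f': (2 4 6 5)
  after r': (1 3 2)(4 5 6)
  after f: (1 3 5 4 6 2)
  after r': (1 2 3 4 5)
  after r': (1 6 5 3)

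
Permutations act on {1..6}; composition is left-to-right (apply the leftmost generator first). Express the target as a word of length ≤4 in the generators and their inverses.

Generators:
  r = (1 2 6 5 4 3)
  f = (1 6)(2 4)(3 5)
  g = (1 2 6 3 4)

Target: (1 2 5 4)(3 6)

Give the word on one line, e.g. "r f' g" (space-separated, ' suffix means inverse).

f' r'

  after f': (1 6)(2 4)(3 5)
  after r': (1 2 5 4)(3 6)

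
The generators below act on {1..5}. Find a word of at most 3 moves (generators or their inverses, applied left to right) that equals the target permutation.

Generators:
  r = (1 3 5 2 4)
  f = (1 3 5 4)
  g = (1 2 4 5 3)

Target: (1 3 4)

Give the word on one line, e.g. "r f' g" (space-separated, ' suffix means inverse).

r r g

  after r: (1 3 5 2 4)
  after r: (1 5 4 3 2)
  after g: (1 3 4)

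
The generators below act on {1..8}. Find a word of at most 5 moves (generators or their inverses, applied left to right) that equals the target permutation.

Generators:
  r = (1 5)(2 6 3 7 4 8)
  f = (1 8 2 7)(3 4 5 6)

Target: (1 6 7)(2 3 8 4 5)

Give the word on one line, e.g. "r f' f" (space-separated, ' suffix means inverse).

  after f': (1 7 2 8)(3 6 5 4)
  after r': (1 3 2 4 6)(5 7 8)
  after f': (1 6 7)(2 3 8 4 5)

f' r' f'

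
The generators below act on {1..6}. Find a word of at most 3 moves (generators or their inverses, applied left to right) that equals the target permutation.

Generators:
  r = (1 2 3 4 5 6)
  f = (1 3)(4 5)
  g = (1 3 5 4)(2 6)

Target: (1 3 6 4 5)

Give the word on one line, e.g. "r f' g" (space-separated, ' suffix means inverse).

r f' r

  after r: (1 2 3 4 5 6)
  after f': (1 2)(3 5 6)
  after r: (1 3 6 4 5)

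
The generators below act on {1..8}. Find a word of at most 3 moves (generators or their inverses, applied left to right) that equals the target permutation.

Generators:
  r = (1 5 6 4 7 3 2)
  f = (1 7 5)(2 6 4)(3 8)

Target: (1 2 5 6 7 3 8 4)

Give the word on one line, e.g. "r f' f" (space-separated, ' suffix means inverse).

  after f': (1 5 7)(2 4 6)(3 8)
  after r': (2 6 3 8 7)(4 5)
  after r': (1 2 5 6 7 3 8 4)

f' r' r'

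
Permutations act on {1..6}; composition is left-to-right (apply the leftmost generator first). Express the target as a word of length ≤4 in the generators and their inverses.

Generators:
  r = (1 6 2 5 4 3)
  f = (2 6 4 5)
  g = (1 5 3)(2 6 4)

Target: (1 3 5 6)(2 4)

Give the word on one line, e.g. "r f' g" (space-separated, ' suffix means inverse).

  after r': (1 3 4 5 2 6)
  after f: (1 3 5 6)(2 4)

r' f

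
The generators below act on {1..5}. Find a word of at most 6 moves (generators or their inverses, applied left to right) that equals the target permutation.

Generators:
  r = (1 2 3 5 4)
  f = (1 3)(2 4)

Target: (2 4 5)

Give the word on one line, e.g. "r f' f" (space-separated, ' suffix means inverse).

f' r' f r

  after f': (1 3)(2 4)
  after r': (1 2 5 3 4)
  after f: (1 4 3 2 5)
  after r: (2 4 5)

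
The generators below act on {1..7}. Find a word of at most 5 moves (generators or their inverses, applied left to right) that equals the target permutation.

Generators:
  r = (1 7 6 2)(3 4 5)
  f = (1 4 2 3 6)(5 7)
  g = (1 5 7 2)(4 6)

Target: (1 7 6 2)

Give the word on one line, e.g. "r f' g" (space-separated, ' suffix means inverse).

  after r': (1 2 6 7)(3 5 4)
  after r': (1 6)(2 7)(3 4 5)
  after r': (1 7 6 2)

r' r' r'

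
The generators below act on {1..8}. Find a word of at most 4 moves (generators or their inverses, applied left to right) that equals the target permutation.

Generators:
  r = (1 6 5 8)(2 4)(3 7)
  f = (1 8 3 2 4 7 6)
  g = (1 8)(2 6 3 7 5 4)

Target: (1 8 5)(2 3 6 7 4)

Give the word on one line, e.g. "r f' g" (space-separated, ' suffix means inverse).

f' r r

  after f': (1 6 7 4 2 3 8)
  after r: (1 5 8 6 3)(2 7)
  after r: (1 8 5)(2 3 6 7 4)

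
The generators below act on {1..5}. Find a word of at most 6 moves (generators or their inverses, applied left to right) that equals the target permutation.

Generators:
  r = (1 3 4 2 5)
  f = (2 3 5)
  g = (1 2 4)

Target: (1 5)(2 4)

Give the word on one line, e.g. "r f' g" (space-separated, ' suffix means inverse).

f r f' g' r'

  after f: (2 3 5)
  after r: (1 3)(2 4)
  after f': (1 2 4 5 3)
  after g': (3 4 5)
  after r': (1 5)(2 4)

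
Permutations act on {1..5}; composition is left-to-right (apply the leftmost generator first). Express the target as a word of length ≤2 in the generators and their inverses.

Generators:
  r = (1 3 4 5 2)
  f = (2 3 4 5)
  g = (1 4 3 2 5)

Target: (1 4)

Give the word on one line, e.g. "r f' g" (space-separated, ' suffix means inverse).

  after f: (2 3 4 5)
  after g: (1 4)

f g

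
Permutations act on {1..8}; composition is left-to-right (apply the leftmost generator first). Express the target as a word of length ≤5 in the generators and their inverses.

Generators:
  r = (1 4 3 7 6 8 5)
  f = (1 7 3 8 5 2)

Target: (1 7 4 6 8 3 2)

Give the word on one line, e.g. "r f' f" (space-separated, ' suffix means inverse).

f r f r'

  after f: (1 7 3 8 5 2)
  after r: (1 6 8)(2 4 3 5)
  after f: (1 6 5)(2 4 8 7 3)
  after r': (1 7 4 6 8 3 2)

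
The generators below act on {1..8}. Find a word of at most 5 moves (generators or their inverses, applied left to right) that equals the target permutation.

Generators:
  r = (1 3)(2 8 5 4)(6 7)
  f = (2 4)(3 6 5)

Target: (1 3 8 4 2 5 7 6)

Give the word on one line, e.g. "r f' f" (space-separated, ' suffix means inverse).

  after f': (2 4)(3 5 6)
  after r': (1 3 8 2 5 7 6)
  after f': (1 5 7 3 8 4 2 6)
  after f': (1 6)(2 3 8)(5 7)
  after f': (1 3 8 4 2 5 7 6)

f' r' f' f' f'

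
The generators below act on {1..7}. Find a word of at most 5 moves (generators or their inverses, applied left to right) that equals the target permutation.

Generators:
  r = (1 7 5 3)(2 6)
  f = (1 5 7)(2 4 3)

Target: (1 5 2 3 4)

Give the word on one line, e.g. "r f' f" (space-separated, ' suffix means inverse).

f' f' r r f

  after f': (1 7 5)(2 3 4)
  after f': (1 5 7)(2 4 3)
  after r: (1 3 6 2 4)
  after r: (2 4 7 5 3)
  after f: (1 5 2 3 4)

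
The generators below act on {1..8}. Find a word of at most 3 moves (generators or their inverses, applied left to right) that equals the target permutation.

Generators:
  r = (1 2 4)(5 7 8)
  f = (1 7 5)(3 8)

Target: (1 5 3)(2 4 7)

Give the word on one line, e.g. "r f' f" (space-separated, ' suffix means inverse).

f' r f

  after f': (1 5 7)(3 8)
  after r: (1 7 2 4)(3 5 8)
  after f: (1 5 3)(2 4 7)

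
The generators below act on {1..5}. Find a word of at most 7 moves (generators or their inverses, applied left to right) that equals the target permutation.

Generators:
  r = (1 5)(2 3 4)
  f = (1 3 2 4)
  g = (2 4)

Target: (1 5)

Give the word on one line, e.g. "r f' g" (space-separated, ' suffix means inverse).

  after r: (1 5)(2 3 4)
  after g: (1 5)(2 3)
  after r': (3 4)
  after g': (2 4 3)
  after r: (1 5)

r g r' g' r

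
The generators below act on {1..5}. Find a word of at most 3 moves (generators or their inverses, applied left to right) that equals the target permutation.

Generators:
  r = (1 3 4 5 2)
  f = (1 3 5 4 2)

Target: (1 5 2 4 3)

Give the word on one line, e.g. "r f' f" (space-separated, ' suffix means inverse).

f r r

  after f: (1 3 5 4 2)
  after r: (1 4)(2 3)
  after r: (1 5 2 4 3)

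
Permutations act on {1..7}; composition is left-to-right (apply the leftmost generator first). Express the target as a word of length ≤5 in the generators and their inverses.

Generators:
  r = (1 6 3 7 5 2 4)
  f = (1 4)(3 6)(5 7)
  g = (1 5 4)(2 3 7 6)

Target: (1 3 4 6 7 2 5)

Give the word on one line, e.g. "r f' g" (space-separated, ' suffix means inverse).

  after g': (1 4 5)(2 6 7 3)
  after r': (1 2)(3 5 4 7 6)
  after g: (1 3 4 6 7 2 5)

g' r' g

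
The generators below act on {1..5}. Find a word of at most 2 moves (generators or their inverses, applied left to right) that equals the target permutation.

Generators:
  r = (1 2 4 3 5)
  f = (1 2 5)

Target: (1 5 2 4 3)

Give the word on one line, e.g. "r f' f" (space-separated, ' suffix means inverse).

  after r: (1 2 4 3 5)
  after f: (1 5 2 4 3)

r f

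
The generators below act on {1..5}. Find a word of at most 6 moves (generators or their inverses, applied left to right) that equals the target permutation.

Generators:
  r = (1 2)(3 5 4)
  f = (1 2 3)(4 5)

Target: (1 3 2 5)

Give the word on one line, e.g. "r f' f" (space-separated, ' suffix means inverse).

r' f' r r f'

  after r': (1 2)(3 4 5)
  after f': (2 3 5)
  after r: (1 2 5)(3 4)
  after r: (2 4 5)
  after f': (1 3 2 5)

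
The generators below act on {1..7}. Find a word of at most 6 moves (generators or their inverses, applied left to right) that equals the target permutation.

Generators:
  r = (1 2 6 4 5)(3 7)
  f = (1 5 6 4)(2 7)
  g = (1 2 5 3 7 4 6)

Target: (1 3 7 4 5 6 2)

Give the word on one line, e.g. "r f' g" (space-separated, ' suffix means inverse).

  after r': (1 5 4 6 2)(3 7)
  after g: (1 3 4)(5 6)
  after g: (1 7 4 2 5)(3 6)
  after r': (1 3 2 4)(6 7)
  after f: (1 3 7 4 5 6 2)

r' g g r' f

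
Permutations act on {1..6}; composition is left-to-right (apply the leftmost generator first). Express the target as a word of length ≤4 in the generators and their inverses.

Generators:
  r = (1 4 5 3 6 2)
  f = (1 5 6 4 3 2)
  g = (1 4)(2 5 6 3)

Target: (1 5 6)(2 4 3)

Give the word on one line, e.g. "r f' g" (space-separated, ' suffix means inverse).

r r

  after r: (1 4 5 3 6 2)
  after r: (1 5 6)(2 4 3)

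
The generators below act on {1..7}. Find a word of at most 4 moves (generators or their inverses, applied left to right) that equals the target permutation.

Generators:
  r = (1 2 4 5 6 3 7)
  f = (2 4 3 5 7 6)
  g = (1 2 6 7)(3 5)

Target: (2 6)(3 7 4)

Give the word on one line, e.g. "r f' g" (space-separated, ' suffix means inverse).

  after g': (1 7 6 2)(3 5)
  after r: (3 6 4 5 7)
  after f': (2 6)(3 7 4)

g' r f'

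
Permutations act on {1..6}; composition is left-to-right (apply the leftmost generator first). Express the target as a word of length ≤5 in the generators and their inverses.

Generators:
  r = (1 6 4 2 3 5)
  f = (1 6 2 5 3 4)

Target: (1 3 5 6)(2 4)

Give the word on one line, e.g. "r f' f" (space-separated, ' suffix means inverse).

f r' r' r'

  after f: (1 6 2 5 3 4)
  after r': (2 3 6 4 5)
  after r': (1 5 4 3)
  after r': (1 3 5 6)(2 4)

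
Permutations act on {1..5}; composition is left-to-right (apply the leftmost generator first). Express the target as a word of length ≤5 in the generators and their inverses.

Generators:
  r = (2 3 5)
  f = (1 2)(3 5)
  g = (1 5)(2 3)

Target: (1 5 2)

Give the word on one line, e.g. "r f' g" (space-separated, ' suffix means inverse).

r f' f' r g'

  after r: (2 3 5)
  after f': (1 2 5)
  after f': (2 3 5)
  after r: (2 5 3)
  after g': (1 5 2)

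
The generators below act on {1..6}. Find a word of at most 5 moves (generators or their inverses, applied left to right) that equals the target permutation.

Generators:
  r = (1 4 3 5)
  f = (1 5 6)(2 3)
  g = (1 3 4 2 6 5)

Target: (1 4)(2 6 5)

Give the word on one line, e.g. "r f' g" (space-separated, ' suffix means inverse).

g f' g'

  after g: (1 3 4 2 6 5)
  after f': (1 2 5 6)(3 4)
  after g': (1 4)(2 6 5)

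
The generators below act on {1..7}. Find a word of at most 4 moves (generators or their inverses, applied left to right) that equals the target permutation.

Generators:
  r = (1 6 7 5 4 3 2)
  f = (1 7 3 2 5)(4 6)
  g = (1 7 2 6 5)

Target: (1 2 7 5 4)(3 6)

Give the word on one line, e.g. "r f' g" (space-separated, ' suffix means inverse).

  after r': (1 2 3 4 5 7 6)
  after g: (1 6 7 5 2 3 4)
  after g: (1 5 6 2 3 4 7)
  after f': (1 2 7 5 4)(3 6)

r' g g f'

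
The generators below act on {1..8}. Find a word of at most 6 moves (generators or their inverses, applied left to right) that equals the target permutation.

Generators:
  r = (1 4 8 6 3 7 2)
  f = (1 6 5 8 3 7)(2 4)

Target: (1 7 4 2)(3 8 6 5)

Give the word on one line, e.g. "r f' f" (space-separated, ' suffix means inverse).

  after f': (1 7 3 8 5 6)(2 4)
  after r: (1 2 8 5 3 6 4)
  after r: (2 6 8 5 7)
  after f': (1 7 4 2)(3 8 6 5)

f' r r f'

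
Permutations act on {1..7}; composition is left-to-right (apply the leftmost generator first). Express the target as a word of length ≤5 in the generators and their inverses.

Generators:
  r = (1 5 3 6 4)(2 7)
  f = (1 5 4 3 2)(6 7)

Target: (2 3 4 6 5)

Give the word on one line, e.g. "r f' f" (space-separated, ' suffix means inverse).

f' f' r' r'

  after f': (1 2 3 4 5)(6 7)
  after f': (1 3 5 2 4)
  after r': (1 5 7 2 6 3)
  after r': (2 3 4 6 5)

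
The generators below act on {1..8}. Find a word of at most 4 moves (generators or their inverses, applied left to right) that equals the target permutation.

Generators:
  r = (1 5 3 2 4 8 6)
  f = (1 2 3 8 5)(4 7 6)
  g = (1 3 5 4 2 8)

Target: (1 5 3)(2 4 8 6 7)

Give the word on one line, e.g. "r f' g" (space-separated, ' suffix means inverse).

f f r'

  after f: (1 2 3 8 5)(4 7 6)
  after f: (1 3 5 2 8)(4 6 7)
  after r': (1 5 3)(2 4 8 6 7)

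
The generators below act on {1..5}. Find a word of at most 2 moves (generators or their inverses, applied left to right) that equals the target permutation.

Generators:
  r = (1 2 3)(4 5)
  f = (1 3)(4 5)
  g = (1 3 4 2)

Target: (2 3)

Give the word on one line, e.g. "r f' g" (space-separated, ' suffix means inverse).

  after f': (1 3)(4 5)
  after r: (2 3)

f' r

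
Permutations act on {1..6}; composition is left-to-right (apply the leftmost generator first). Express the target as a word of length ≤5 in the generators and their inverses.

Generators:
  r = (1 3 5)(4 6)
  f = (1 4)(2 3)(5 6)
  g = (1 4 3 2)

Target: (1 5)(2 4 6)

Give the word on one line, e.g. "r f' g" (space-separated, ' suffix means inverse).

  after f: (1 4)(2 3)(5 6)
  after r': (1 6 3 2)(4 5)
  after f: (1 5)(2 4 6)

f r' f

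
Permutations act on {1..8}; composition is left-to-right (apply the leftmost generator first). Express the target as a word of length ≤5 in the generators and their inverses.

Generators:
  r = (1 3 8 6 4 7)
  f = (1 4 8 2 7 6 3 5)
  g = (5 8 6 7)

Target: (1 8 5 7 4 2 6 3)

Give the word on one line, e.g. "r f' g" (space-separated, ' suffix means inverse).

  after g: (5 8 6 7)
  after f: (1 4 8 3 5 2 7)
  after f: (1 8 5 7 4 2 6 3)

g f f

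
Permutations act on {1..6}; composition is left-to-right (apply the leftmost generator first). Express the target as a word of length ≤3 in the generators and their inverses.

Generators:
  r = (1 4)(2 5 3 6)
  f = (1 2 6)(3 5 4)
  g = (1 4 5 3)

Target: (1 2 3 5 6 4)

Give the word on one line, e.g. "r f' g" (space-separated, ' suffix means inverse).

  after r': (1 4)(2 6 3 5)
  after g: (1 5 2 6)
  after r': (1 2 3 5 6 4)

r' g r'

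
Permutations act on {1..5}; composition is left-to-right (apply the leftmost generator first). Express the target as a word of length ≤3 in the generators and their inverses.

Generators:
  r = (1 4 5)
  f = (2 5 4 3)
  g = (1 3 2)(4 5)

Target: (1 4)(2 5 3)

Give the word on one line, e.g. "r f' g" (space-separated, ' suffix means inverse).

  after r': (1 5 4)
  after f: (1 4)(2 5 3)

r' f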